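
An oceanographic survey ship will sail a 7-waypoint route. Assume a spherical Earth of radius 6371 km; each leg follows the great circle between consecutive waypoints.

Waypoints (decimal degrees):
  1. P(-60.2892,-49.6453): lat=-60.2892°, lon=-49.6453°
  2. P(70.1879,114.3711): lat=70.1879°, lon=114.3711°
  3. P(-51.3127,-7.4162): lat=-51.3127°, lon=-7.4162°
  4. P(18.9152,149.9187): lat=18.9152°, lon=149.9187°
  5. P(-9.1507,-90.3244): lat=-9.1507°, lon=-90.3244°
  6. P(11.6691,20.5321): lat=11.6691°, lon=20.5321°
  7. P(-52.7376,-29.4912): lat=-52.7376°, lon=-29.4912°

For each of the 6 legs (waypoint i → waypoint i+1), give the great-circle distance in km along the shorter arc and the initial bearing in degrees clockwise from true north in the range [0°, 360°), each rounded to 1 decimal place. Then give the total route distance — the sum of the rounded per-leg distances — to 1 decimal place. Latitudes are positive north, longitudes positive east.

Leg 1: dist=18695.3 km, bearing=27.0°
Leg 2: dist=16431.9 km, bearing=274.9°
Leg 3: dist=15901.4 km, bearing=142.7°
Leg 4: dist=13455.0 km, bearing=89.4°
Leg 5: dist=12466.1 km, bearing=81.0°
Leg 6: dist=8594.5 km, bearing=208.4°
Total: 85544.2 km

Leg 1: φ1=-1.0522450, φ2=1.2250100, Δφ=2.2772550, Δλ=2.8626262 rad; a=sin²(Δφ/2)+cosφ1·cosφ2·sin²(Δλ/2)=0.9893095181; c=2·atan2(√a, √(1-a))=2.934432849; dist=6371·c=18695.272 ≈ 18695.3 km; running total=18695.3 km
Leg 1 bearing: y=sinΔλ·cosφ2=0.09333033, x=cosφ1·sinφ2-sinφ1·cosφ2·cosΔλ=0.18328729; θ=atan2(y, x)=26.9853° ≈ 27.0°
Leg 2: φ1=1.2250100, φ2=-0.8955756, Δφ=-2.1205855, Δλ=-2.1255894 rad; a=sin²(Δφ/2)+cosφ1·cosφ2·sin²(Δλ/2)=0.9229834468; c=2·atan2(√a, √(1-a))=2.579172153; dist=6371·c=16431.906 ≈ 16431.9 km; running total=35127.2 km
Leg 2 bearing: y=sinΔλ·cosφ2=-0.53131513, x=cosφ1·sinφ2-sinφ1·cosφ2·cosΔλ=0.04521338; θ=atan2(y, x)=-85.1360° <0 so +360° → 274.8640° ≈ 274.9°
Leg 3: φ1=-0.8955756, φ2=0.3301325, Δφ=1.2257081, Δλ=2.7460120 rad; a=sin²(Δφ/2)+cosφ1·cosφ2·sin²(Δλ/2)=0.8993428852; c=2·atan2(√a, √(1-a))=2.495904350; dist=6371·c=15901.407 ≈ 15901.4 km; running total=51028.6 km
Leg 3 bearing: y=sinΔλ·cosφ2=0.36453522, x=cosφ1·sinφ2-sinφ1·cosφ2·cosΔλ=-0.47876415; θ=atan2(y, x)=142.7140° ≈ 142.7°
Leg 4: φ1=0.3301325, φ2=-0.1597098, Δφ=-0.4898424, Δλ=-4.1930331 rad; a=sin²(Δφ/2)+cosφ1·cosφ2·sin²(Δλ/2)=0.7575485654; c=2·atan2(√a, √(1-a))=2.111917293; dist=6371·c=13455.025 ≈ 13455.0 km; running total=64483.6 km
Leg 4 bearing: y=sinΔλ·cosφ2=0.85709065, x=cosφ1·sinφ2-sinφ1·cosφ2·cosΔλ=0.00840007; θ=atan2(y, x)=89.4385° ≈ 89.4°
Leg 5: φ1=-0.1597098, φ2=0.2036642, Δφ=0.3633741, Δλ=1.9348109 rad; a=sin²(Δφ/2)+cosφ1·cosφ2·sin²(Δλ/2)=0.6881992548; c=2·atan2(√a, √(1-a))=1.956702162; dist=6371·c=12466.149 ≈ 12466.1 km; running total=76949.7 km
Leg 5 bearing: y=sinΔλ·cosφ2=0.91516135, x=cosφ1·sinφ2-sinφ1·cosφ2·cosΔλ=0.14423547; θ=atan2(y, x)=81.0435° ≈ 81.0°
Leg 6: φ1=0.2036642, φ2=-0.9204448, Δφ=-1.1241090, Δλ=-0.8730713 rad; a=sin²(Δφ/2)+cosφ1·cosφ2·sin²(Δλ/2)=0.3900072181; c=2·atan2(√a, √(1-a))=1.348996655; dist=6371·c=8594.458 ≈ 8594.5 km; running total=85544.2 km
Leg 6 bearing: y=sinΔλ·cosφ2=-0.46397228, x=cosφ1·sinφ2-sinφ1·cosφ2·cosΔλ=-0.85810027; θ=atan2(y, x)=-151.6000° <0 so +360° → 208.4000° ≈ 208.4°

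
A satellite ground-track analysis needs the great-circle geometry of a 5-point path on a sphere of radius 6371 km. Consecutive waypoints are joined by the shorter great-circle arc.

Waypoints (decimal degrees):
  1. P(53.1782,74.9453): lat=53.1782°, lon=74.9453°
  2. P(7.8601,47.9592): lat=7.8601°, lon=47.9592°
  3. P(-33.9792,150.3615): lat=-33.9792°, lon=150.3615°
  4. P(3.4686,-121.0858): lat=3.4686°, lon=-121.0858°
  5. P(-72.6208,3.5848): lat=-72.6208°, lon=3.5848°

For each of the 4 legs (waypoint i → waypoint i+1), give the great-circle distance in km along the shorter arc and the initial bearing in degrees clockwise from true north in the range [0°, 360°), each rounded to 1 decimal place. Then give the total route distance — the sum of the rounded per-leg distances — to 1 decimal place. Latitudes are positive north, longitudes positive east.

Leg 1: φ1=0.9281347, φ2=0.1371846, Δφ=-0.7909501, Δλ=-0.4709963 rad; a=sin²(Δφ/2)+cosφ1·cosφ2·sin²(Δλ/2)=0.1807368285; c=2·atan2(√a, √(1-a))=0.878214421; dist=6371·c=5595.104 ≈ 5595.1 km; running total=5595.1 km
Leg 1 bearing: y=sinΔλ·cosφ2=-0.44951109, x=cosφ1·sinφ2-sinφ1·cosφ2·cosΔλ=-0.62467903; θ=atan2(y, x)=-144.2617° <0 so +360° → 215.7383° ≈ 215.7°
Leg 2: φ1=0.1371846, φ2=-0.5930489, Δφ=-0.7302335, Δλ=1.7872573 rad; a=sin²(Δφ/2)+cosφ1·cosφ2·sin²(Δλ/2)=0.6264288009; c=2·atan2(√a, √(1-a))=1.826429030; dist=6371·c=11636.179 ≈ 11636.2 km; running total=17231.3 km
Leg 2 bearing: y=sinΔλ·cosφ2=0.80988908, x=cosφ1·sinφ2-sinφ1·cosφ2·cosΔλ=-0.52928509; θ=atan2(y, x)=123.1657° ≈ 123.2°
Leg 3: φ1=-0.5930489, φ2=0.0605385, Δφ=0.6535874, Δλ=-4.7376491 rad; a=sin²(Δφ/2)+cosφ1·cosφ2·sin²(Δλ/2)=0.5064538323; c=2·atan2(√a, √(1-a))=1.583704350; dist=6371·c=10089.780 ≈ 10089.8 km; running total=27321.1 km
Leg 3 bearing: y=sinΔλ·cosφ2=0.99784967, x=cosφ1·sinφ2-sinφ1·cosφ2·cosΔλ=0.06426064; θ=atan2(y, x)=86.3153° ≈ 86.3°
Leg 4: φ1=0.0605385, φ2=-1.2674721, Δφ=-1.3280106, Δλ=2.1759125 rad; a=sin²(Δφ/2)+cosφ1·cosφ2·sin²(Δλ/2)=0.6136714191; c=2·atan2(√a, √(1-a))=1.800144525; dist=6371·c=11468.721 ≈ 11468.7 km; running total=38789.8 km
Leg 4 bearing: y=sinΔλ·cosφ2=0.24565701, x=cosφ1·sinφ2-sinφ1·cosφ2·cosΔλ=-0.94232047; θ=atan2(y, x)=165.3886° ≈ 165.4°

Leg 1: dist=5595.1 km, bearing=215.7°
Leg 2: dist=11636.2 km, bearing=123.2°
Leg 3: dist=10089.8 km, bearing=86.3°
Leg 4: dist=11468.7 km, bearing=165.4°
Total: 38789.8 km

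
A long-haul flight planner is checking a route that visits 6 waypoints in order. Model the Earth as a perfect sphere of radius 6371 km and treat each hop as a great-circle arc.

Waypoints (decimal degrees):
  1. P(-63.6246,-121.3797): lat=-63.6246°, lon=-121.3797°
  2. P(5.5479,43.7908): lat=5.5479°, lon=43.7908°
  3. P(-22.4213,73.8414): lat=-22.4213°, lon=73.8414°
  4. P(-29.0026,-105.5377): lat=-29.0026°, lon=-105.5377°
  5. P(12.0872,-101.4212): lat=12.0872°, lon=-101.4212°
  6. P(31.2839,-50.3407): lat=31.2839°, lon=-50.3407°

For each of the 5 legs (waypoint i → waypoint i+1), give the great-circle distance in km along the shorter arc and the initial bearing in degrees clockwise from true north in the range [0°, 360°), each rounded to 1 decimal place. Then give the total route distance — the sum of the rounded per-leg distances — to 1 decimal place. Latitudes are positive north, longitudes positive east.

Leg 1: φ1=-1.1104588, φ2=0.0968291, Δφ=1.2072879, Δλ=2.8827691 rad; a=sin²(Δφ/2)+cosφ1·cosφ2·sin²(Δλ/2)=0.7570278178; c=2·atan2(√a, √(1-a))=2.110702643; dist=6371·c=13447.287 ≈ 13447.3 km; running total=13447.3 km
Leg 1 bearing: y=sinΔλ·cosφ2=0.25474460, x=cosφ1·sinφ2-sinφ1·cosφ2·cosΔλ=-0.81905555; θ=atan2(y, x)=162.7231° ≈ 162.7°
Leg 2: φ1=0.0968291, φ2=-0.3913255, Δφ=-0.4881546, Δλ=0.5244819 rad; a=sin²(Δφ/2)+cosφ1·cosφ2·sin²(Δλ/2)=0.1202366562; c=2·atan2(√a, √(1-a))=0.708211161; dist=6371·c=4512.013 ≈ 4512.0 km; running total=17959.3 km
Leg 2 bearing: y=sinΔλ·cosφ2=0.46290897, x=cosφ1·sinφ2-sinφ1·cosφ2·cosΔλ=-0.45698413; θ=atan2(y, x)=134.6310° ≈ 134.6°
Leg 3: φ1=-0.3913255, φ2=-0.5061909, Δφ=-0.1148654, Δλ=-3.1307559 rad; a=sin²(Δφ/2)+cosφ1·cosφ2·sin²(Δλ/2)=0.8117530361; c=2·atan2(√a, √(1-a))=2.244015563; dist=6371·c=14296.623 ≈ 14296.6 km; running total=32255.9 km
Leg 3 bearing: y=sinΔλ·cosφ2=-0.00947761, x=cosφ1·sinφ2-sinφ1·cosφ2·cosΔλ=-0.78176106; θ=atan2(y, x)=-179.3054° <0 so +360° → 180.6946° ≈ 180.7°
Leg 4: φ1=-0.5061909, φ2=0.2109614, Δφ=0.7171523, Δλ=0.0718465 rad; a=sin²(Δφ/2)+cosφ1·cosφ2·sin²(Δλ/2)=0.1242629490; c=2·atan2(√a, √(1-a))=0.720502790; dist=6371·c=4590.323 ≈ 4590.3 km; running total=36846.2 km
Leg 4 bearing: y=sinΔλ·cosφ2=0.07019322, x=cosφ1·sinφ2-sinφ1·cosφ2·cosΔλ=0.65601798; θ=atan2(y, x)=6.1074° ≈ 6.1°
Leg 5: φ1=0.2109614, φ2=0.5460071, Δφ=0.3350456, Δλ=0.8915229 rad; a=sin²(Δφ/2)+cosφ1·cosφ2·sin²(Δλ/2)=0.1831395571; c=2·atan2(√a, √(1-a))=0.884442468; dist=6371·c=5634.783 ≈ 5634.8 km; running total=42481.0 km
Leg 5 bearing: y=sinΔλ·cosφ2=0.66490763, x=cosφ1·sinφ2-sinφ1·cosφ2·cosΔλ=0.39534249; θ=atan2(y, x)=59.2650° ≈ 59.3°

Leg 1: dist=13447.3 km, bearing=162.7°
Leg 2: dist=4512.0 km, bearing=134.6°
Leg 3: dist=14296.6 km, bearing=180.7°
Leg 4: dist=4590.3 km, bearing=6.1°
Leg 5: dist=5634.8 km, bearing=59.3°
Total: 42481.0 km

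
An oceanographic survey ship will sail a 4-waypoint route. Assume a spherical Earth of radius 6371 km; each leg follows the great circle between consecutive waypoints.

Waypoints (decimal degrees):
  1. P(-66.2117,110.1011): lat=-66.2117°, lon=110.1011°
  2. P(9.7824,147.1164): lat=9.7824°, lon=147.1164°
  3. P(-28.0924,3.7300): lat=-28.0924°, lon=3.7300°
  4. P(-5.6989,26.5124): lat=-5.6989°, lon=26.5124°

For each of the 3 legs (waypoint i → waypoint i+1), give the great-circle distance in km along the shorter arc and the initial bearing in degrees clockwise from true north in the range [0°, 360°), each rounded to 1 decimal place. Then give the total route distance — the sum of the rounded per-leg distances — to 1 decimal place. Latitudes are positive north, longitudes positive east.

Leg 1: φ1=-1.1556122, φ2=0.1707351, Δφ=1.3263473, Δλ=0.6460389 rad; a=sin²(Δφ/2)+cosφ1·cosφ2·sin²(Δλ/2)=0.4190415958; c=2·atan2(√a, √(1-a))=1.408163542; dist=6371·c=8971.410 ≈ 8971.4 km; running total=8971.4 km
Leg 1 bearing: y=sinΔλ·cosφ2=0.59327486, x=cosφ1·sinφ2-sinφ1·cosφ2·cosΔλ=0.78854796; θ=atan2(y, x)=36.9565° ≈ 37.0°
Leg 2: φ1=0.1707351, φ2=-0.4903049, Δφ=-0.6610400, Δλ=-2.5025648 rad; a=sin²(Δφ/2)+cosφ1·cosφ2·sin²(Δλ/2)=0.8889122647; c=2·atan2(√a, √(1-a))=2.461993219; dist=6371·c=15685.359 ≈ 15685.4 km; running total=24656.8 km
Leg 2 bearing: y=sinΔλ·cosφ2=-0.52615132, x=cosφ1·sinφ2-sinφ1·cosφ2·cosΔλ=-0.34373505; θ=atan2(y, x)=-123.1566° <0 so +360° → 236.8434° ≈ 236.8°
Leg 3: φ1=-0.4903049, φ2=-0.0994646, Δφ=0.3908403, Δλ=0.3976279 rad; a=sin²(Δφ/2)+cosφ1·cosφ2·sin²(Δλ/2)=0.0719485424; c=2·atan2(√a, √(1-a))=0.543115143; dist=6371·c=3460.187 ≈ 3460.2 km; running total=28117.0 km
Leg 3 bearing: y=sinΔλ·cosφ2=0.38531849, x=cosφ1·sinφ2-sinφ1·cosφ2·cosΔλ=0.34440886; θ=atan2(y, x)=48.2087° ≈ 48.2°

Leg 1: dist=8971.4 km, bearing=37.0°
Leg 2: dist=15685.4 km, bearing=236.8°
Leg 3: dist=3460.2 km, bearing=48.2°
Total: 28117.0 km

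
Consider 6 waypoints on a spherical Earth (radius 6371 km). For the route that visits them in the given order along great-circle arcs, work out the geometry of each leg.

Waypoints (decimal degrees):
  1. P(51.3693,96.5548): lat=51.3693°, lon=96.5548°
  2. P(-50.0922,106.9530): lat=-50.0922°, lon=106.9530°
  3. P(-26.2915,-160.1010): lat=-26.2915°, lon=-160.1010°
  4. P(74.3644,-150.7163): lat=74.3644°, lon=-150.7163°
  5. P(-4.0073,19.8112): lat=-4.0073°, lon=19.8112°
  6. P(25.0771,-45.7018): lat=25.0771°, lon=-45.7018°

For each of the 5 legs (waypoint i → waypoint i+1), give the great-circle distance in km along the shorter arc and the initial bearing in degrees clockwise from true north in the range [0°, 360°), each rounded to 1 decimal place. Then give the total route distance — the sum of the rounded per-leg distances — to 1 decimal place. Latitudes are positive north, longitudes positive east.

Leg 1: dist=11324.8 km, bearing=173.2°
Leg 2: dist=7998.1 km, bearing=109.6°
Leg 3: dist=11213.4 km, bearing=2.6°
Leg 4: dist=12167.0 km, bearing=10.0°
Leg 5: dist=7764.2 km, bearing=298.6°
Total: 50467.5 km

Leg 1: φ1=0.8965634, φ2=-0.8742738, Δφ=-1.7708372, Δλ=0.1814828 rad; a=sin²(Δφ/2)+cosφ1·cosφ2·sin²(Δλ/2)=0.6026435642; c=2·atan2(√a, √(1-a))=1.777553402; dist=6371·c=11324.793 ≈ 11324.8 km; running total=11324.8 km
Leg 1 bearing: y=sinΔλ·cosφ2=0.11579297, x=cosφ1·sinφ2-sinφ1·cosφ2·cosΔλ=-0.97182775; θ=atan2(y, x)=173.2053° ≈ 173.2°
Leg 2: φ1=-0.8742738, φ2=-0.4588732, Δφ=0.4154006, Δλ=-4.6609716 rad; a=sin²(Δφ/2)+cosφ1·cosφ2·sin²(Δλ/2)=0.3448967563; c=2·atan2(√a, √(1-a))=1.255386100; dist=6371·c=7998.065 ≈ 7998.1 km; running total=19322.9 km
Leg 2 bearing: y=sinΔλ·cosφ2=0.89536728, x=cosφ1·sinφ2-sinφ1·cosφ2·cosΔλ=-0.31951426; θ=atan2(y, x)=109.6391° ≈ 109.6°
Leg 3: φ1=-0.4588732, φ2=1.2979036, Δφ=1.7567769, Δλ=0.1637939 rad; a=sin²(Δφ/2)+cosφ1·cosφ2·sin²(Δλ/2)=0.5940721936; c=2·atan2(√a, √(1-a))=1.760068776; dist=6371·c=11213.398 ≈ 11213.4 km; running total=30536.3 km
Leg 3 bearing: y=sinΔλ·cosφ2=0.04394832, x=cosφ1·sinφ2-sinφ1·cosφ2·cosΔλ=0.98115760; θ=atan2(y, x)=2.5647° ≈ 2.6°
Leg 4: φ1=1.2979036, φ2=-0.0699406, Δφ=-1.3678442, Δλ=2.9762663 rad; a=sin²(Δφ/2)+cosφ1·cosφ2·sin²(Δλ/2)=0.6662454310; c=2·atan2(√a, √(1-a))=1.909739801; dist=6371·c=12166.952 ≈ 12167.0 km; running total=42703.3 km
Leg 4 bearing: y=sinΔλ·cosφ2=0.16417185, x=cosφ1·sinφ2-sinφ1·cosφ2·cosΔλ=0.92870740; θ=atan2(y, x)=10.0249° ≈ 10.0°
Leg 5: φ1=-0.0699406, φ2=0.4376780, Δφ=0.5076185, Δλ=-1.1434176 rad; a=sin²(Δφ/2)+cosφ1·cosφ2·sin²(Δλ/2)=0.3275602907; c=2·atan2(√a, √(1-a))=1.218686008; dist=6371·c=7764.249 ≈ 7764.2 km; running total=50467.5 km
Leg 5 bearing: y=sinΔλ·cosφ2=-0.82427195, x=cosφ1·sinφ2-sinφ1·cosφ2·cosΔλ=0.44903668; θ=atan2(y, x)=-61.4199° <0 so +360° → 298.5801° ≈ 298.6°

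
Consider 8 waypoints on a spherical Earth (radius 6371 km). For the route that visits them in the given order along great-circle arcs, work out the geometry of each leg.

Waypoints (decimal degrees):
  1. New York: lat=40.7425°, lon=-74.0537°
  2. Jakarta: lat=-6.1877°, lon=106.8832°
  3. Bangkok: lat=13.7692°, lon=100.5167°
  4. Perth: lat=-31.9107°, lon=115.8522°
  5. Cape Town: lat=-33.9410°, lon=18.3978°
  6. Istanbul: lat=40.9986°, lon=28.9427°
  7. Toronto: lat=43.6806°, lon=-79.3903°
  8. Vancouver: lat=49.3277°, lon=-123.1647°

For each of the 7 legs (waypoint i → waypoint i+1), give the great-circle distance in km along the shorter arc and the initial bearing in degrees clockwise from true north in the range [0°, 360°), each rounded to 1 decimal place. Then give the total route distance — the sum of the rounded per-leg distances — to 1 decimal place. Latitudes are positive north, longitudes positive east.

Leg 1: dist=16171.6 km, bearing=358.4°
Leg 2: dist=2327.7 km, bearing=342.5°
Leg 3: dist=5335.8 km, bearing=162.4°
Leg 4: dist=8700.2 km, bearing=237.2°
Leg 5: dist=8402.6 km, bearing=8.2°
Leg 6: dist=8190.2 km, bearing=314.3°
Leg 7: dist=3359.7 km, bearing=296.4°
Total: 52487.8 km

Leg 1: φ1=0.7110908, φ2=-0.1079957, Δφ=-0.8190865, Δλ=3.1579446 rad; a=sin²(Δφ/2)+cosφ1·cosφ2·sin²(Δλ/2)=0.9117416886; c=2·atan2(√a, √(1-a))=2.538320102; dist=6371·c=16171.637 ≈ 16171.6 km; running total=16171.6 km
Leg 1 bearing: y=sinΔλ·cosφ2=-0.01625600, x=cosφ1·sinφ2-sinφ1·cosφ2·cosΔλ=0.56710746; θ=atan2(y, x)=-1.6419° <0 so +360° → 358.3581° ≈ 358.4°
Leg 2: φ1=-0.1079957, φ2=0.2403179, Δφ=0.3483136, Δλ=-0.1111164 rad; a=sin²(Δφ/2)+cosφ1·cosφ2·sin²(Δλ/2)=0.0330026590; c=2·atan2(√a, √(1-a))=0.365361447; dist=6371·c=2327.718 ≈ 2327.7 km; running total=18499.3 km
Leg 2 bearing: y=sinΔλ·cosφ2=-0.10770122, x=cosφ1·sinφ2-sinφ1·cosφ2·cosΔλ=0.34066755; θ=atan2(y, x)=-17.5442° <0 so +360° → 342.4558° ≈ 342.5°
Leg 3: φ1=0.2403179, φ2=-0.5569468, Δφ=-0.7972647, Δλ=0.2676550 rad; a=sin²(Δφ/2)+cosφ1·cosφ2·sin²(Δλ/2)=0.1653451383; c=2·atan2(√a, √(1-a))=0.837516989; dist=6371·c=5335.821 ≈ 5335.8 km; running total=23835.1 km
Leg 3 bearing: y=sinΔλ·cosφ2=0.22450197, x=cosφ1·sinφ2-sinφ1·cosφ2·cosΔλ=-0.70825374; θ=atan2(y, x)=162.4124° ≈ 162.4°
Leg 4: φ1=-0.5569468, φ2=-0.5923822, Δφ=-0.0354354, Δλ=-1.7009002 rad; a=sin²(Δφ/2)+cosφ1·cosφ2·sin²(Δλ/2)=0.3981146659; c=2·atan2(√a, √(1-a))=1.365588462; dist=6371·c=8700.164 ≈ 8700.2 km; running total=32535.3 km
Leg 4 bearing: y=sinΔλ·cosφ2=-0.82260143, x=cosφ1·sinφ2-sinφ1·cosφ2·cosΔλ=-0.53085253; θ=atan2(y, x)=-122.8355° <0 so +360° → 237.1645° ≈ 237.2°
Leg 5: φ1=-0.5923822, φ2=0.7155606, Δφ=1.3079428, Δλ=0.1840432 rad; a=sin²(Δφ/2)+cosφ1·cosφ2·sin²(Δλ/2)=0.3753685269; c=2·atan2(√a, √(1-a))=1.318877223; dist=6371·c=8402.567 ≈ 8402.6 km; running total=40937.9 km
Leg 5 bearing: y=sinΔλ·cosφ2=0.13811932, x=cosφ1·sinφ2-sinφ1·cosφ2·cosΔλ=0.95853588; θ=atan2(y, x)=8.1995° ≈ 8.2°
Leg 6: φ1=0.7155606, φ2=0.7623703, Δφ=0.0468097, Δλ=-1.8907675 rad; a=sin²(Δφ/2)+cosφ1·cosφ2·sin²(Δλ/2)=0.3592974997; c=2·atan2(√a, √(1-a))=1.285538362; dist=6371·c=8190.165 ≈ 8190.2 km; running total=49128.1 km
Leg 6 bearing: y=sinΔλ·cosφ2=-0.68649458, x=cosφ1·sinφ2-sinφ1·cosφ2·cosΔλ=0.67047477; θ=atan2(y, x)=-45.6764° <0 so +360° → 314.3236° ≈ 314.3°
Leg 7: φ1=0.7623703, φ2=0.8609308, Δφ=0.0985605, Δλ=-0.7640074 rad; a=sin²(Δφ/2)+cosφ1·cosφ2·sin²(Δλ/2)=0.0679255226; c=2·atan2(√a, √(1-a))=0.527339564; dist=6371·c=3359.680 ≈ 3359.7 km; running total=52487.8 km
Leg 7 bearing: y=sinΔλ·cosφ2=-0.45088150, x=cosφ1·sinφ2-sinφ1·cosφ2·cosΔλ=0.22350046; θ=atan2(y, x)=-63.6325° <0 so +360° → 296.3675° ≈ 296.4°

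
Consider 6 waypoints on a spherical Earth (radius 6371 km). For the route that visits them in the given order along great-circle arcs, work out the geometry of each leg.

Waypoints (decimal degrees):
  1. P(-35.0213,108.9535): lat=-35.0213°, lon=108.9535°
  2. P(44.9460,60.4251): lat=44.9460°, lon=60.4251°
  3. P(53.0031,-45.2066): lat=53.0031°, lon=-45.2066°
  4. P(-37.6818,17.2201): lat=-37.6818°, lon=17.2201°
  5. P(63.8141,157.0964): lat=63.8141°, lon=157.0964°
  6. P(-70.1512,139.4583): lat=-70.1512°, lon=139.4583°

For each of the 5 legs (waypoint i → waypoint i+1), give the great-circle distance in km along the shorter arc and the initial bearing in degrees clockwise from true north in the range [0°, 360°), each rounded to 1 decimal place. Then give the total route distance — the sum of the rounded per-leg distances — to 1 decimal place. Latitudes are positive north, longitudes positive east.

Leg 1: φ1=-0.6112370, φ2=0.7844557, Δφ=1.3956927, Δλ=-0.8469804 rad; a=sin²(Δφ/2)+cosφ1·cosφ2·sin²(Δλ/2)=0.5107790441; c=2·atan2(√a, √(1-a))=1.592356085; dist=6371·c=10144.901 ≈ 10144.9 km; running total=10144.9 km
Leg 1 bearing: y=sinΔλ·cosφ2=-0.53032296, x=cosφ1·sinφ2-sinφ1·cosφ2·cosΔλ=0.84752157; θ=atan2(y, x)=-32.0356° <0 so +360° → 327.9644° ≈ 328.0°
Leg 2: φ1=0.7844557, φ2=0.9250786, Δφ=0.1406229, Δλ=-1.8436210 rad; a=sin²(Δφ/2)+cosφ1·cosφ2·sin²(Δλ/2)=0.2752767914; c=2·atan2(√a, √(1-a))=1.104650785; dist=6371·c=7037.730 ≈ 7037.7 km; running total=17182.6 km
Leg 2 bearing: y=sinΔλ·cosφ2=-0.57951446, x=cosφ1·sinφ2-sinφ1·cosφ2·cosΔλ=0.67982418; θ=atan2(y, x)=-40.4459° <0 so +360° → 319.5541° ≈ 319.6°
Leg 3: φ1=0.9250786, φ2=-0.6576715, Δφ=-1.5827501, Δλ=1.0895515 rad; a=sin²(Δφ/2)+cosφ1·cosφ2·sin²(Δλ/2)=0.6338784968; c=2·atan2(√a, √(1-a))=1.841860592; dist=6371·c=11734.494 ≈ 11734.5 km; running total=28917.1 km
Leg 3 bearing: y=sinΔλ·cosφ2=0.70152803, x=cosφ1·sinφ2-sinφ1·cosφ2·cosΔλ=-0.66042760; θ=atan2(y, x)=133.2715° ≈ 133.3°
Leg 4: φ1=-0.6576715, φ2=1.1137662, Δφ=1.7714376, Δλ=2.4413020 rad; a=sin²(Δφ/2)+cosφ1·cosφ2·sin²(Δλ/2)=0.9077936542; c=2·atan2(√a, √(1-a))=2.524539788; dist=6371·c=16083.843 ≈ 16083.8 km; running total=45000.9 km
Leg 4 bearing: y=sinΔλ·cosφ2=0.28438172, x=cosφ1·sinφ2-sinφ1·cosφ2·cosΔλ=0.50392894; θ=atan2(y, x)=29.4373° ≈ 29.4°
Leg 5: φ1=1.1137662, φ2=-1.2243694, Δφ=-2.3381356, Δλ=-0.3078429 rad; a=sin²(Δφ/2)+cosφ1·cosφ2·sin²(Δλ/2)=0.8506331783; c=2·atan2(√a, √(1-a))=2.347968622; dist=6371·c=14958.908 ≈ 14958.9 km; running total=59959.8 km
Leg 5 bearing: y=sinΔλ·cosφ2=-0.10288161, x=cosφ1·sinφ2-sinφ1·cosφ2·cosΔλ=-0.70543665; θ=atan2(y, x)=-171.7024° <0 so +360° → 188.2976° ≈ 188.3°

Leg 1: dist=10144.9 km, bearing=328.0°
Leg 2: dist=7037.7 km, bearing=319.6°
Leg 3: dist=11734.5 km, bearing=133.3°
Leg 4: dist=16083.8 km, bearing=29.4°
Leg 5: dist=14958.9 km, bearing=188.3°
Total: 59959.8 km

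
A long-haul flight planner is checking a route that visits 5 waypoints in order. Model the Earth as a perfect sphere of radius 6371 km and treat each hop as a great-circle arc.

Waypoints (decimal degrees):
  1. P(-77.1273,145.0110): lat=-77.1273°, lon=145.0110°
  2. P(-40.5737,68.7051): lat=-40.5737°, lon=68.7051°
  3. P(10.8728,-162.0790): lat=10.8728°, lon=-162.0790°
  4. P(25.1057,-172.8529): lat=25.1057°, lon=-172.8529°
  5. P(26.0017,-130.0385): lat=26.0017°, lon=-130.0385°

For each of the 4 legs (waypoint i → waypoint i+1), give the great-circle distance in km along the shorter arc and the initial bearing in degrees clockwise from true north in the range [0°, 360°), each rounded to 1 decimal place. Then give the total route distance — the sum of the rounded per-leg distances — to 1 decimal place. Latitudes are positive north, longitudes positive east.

Leg 1: φ1=-1.3461253, φ2=-0.7081447, Δφ=0.6379807, Δλ=-1.3317892 rad; a=sin²(Δφ/2)+cosφ1·cosφ2·sin²(Δλ/2)=0.1629300498; c=2·atan2(√a, √(1-a))=0.830996739; dist=6371·c=5294.280 ≈ 5294.3 km; running total=5294.3 km
Leg 1 bearing: y=sinΔλ·cosφ2=-0.73797803, x=cosφ1·sinφ2-sinφ1·cosφ2·cosΔλ=0.03039434; θ=atan2(y, x)=-87.6416° <0 so +360° → 272.3584° ≈ 272.4°
Leg 2: φ1=-0.7081447, φ2=0.1897662, Δφ=0.8979108, Δλ=-4.0279424 rad; a=sin²(Δφ/2)+cosφ1·cosφ2·sin²(Δλ/2)=0.7971510584; c=2·atan2(√a, √(1-a))=2.207193944; dist=6371·c=14062.033 ≈ 14062.0 km; running total=19356.3 km
Leg 2 bearing: y=sinΔλ·cosφ2=0.76086070, x=cosφ1·sinφ2-sinφ1·cosφ2·cosΔλ=-0.26056859; θ=atan2(y, x)=108.9046° ≈ 108.9°
Leg 3: φ1=0.1897662, φ2=0.4381771, Δφ=0.2484110, Δλ=-0.1880400 rad; a=sin²(Δφ/2)+cosφ1·cosφ2·sin²(Δλ/2)=0.0231856429; c=2·atan2(√a, √(1-a))=0.305725914; dist=6371·c=1947.780 ≈ 1947.8 km; running total=21304.1 km
Leg 3 bearing: y=sinΔλ·cosφ2=-0.16927356, x=cosφ1·sinφ2-sinφ1·cosφ2·cosΔλ=0.24887494; θ=atan2(y, x)=-34.2218° <0 so +360° → 325.7782° ≈ 325.8°
Leg 4: φ1=0.4381771, φ2=0.4538153, Δφ=0.0156382, Δλ=0.7472522 rad; a=sin²(Δφ/2)+cosφ1·cosφ2·sin²(Δλ/2)=0.1084852905; c=2·atan2(√a, √(1-a))=0.671274764; dist=6371·c=4276.692 ≈ 4276.7 km; running total=25580.8 km
Leg 4 bearing: y=sinΔλ·cosφ2=0.61083468, x=cosφ1·sinφ2-sinφ1·cosφ2·cosΔλ=0.11724299; θ=atan2(y, x)=79.1348° ≈ 79.1°

Leg 1: dist=5294.3 km, bearing=272.4°
Leg 2: dist=14062.0 km, bearing=108.9°
Leg 3: dist=1947.8 km, bearing=325.8°
Leg 4: dist=4276.7 km, bearing=79.1°
Total: 25580.8 km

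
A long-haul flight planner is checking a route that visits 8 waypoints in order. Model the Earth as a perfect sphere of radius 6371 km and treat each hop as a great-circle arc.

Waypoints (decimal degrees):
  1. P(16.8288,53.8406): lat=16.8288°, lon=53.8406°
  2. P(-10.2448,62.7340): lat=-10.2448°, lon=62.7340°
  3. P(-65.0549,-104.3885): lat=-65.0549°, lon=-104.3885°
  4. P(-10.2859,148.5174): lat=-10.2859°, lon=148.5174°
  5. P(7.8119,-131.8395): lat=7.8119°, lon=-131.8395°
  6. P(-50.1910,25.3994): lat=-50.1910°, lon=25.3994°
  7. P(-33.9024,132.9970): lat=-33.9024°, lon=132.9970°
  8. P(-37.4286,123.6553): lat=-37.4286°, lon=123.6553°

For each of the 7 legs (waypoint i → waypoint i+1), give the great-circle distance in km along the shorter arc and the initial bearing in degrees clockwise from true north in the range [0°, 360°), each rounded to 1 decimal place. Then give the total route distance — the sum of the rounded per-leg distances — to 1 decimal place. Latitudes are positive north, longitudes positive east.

Leg 1: dist=3165.3 km, bearing=161.4°
Leg 2: dist=11573.5 km, bearing=185.6°
Leg 3: dist=9753.1 km, bearing=250.3°
Leg 4: dist=9042.0 km, bearing=80.4°
Leg 5: dist=14852.9 km, bearing=160.0°
Leg 6: dist=8280.2 km, bearing=124.8°
Leg 7: dist=930.0 km, bearing=242.4°
Total: 57597.0 km

Leg 1: φ1=0.2937180, φ2=-0.1788055, Δφ=-0.4725235, Δλ=0.1552191 rad; a=sin²(Δφ/2)+cosφ1·cosφ2·sin²(Δλ/2)=0.0604506887; c=2·atan2(√a, √(1-a))=0.496828545; dist=6371·c=3165.295 ≈ 3165.3 km; running total=3165.3 km
Leg 1 bearing: y=sinΔλ·cosφ2=0.15213182, x=cosφ1·sinφ2-sinφ1·cosφ2·cosΔλ=-0.45170955; θ=atan2(y, x)=161.3869° ≈ 161.4°
Leg 2: φ1=-0.1788055, φ2=-1.1354222, Δφ=-0.9566167, Δλ=-2.9168379 rad; a=sin²(Δφ/2)+cosφ1·cosφ2·sin²(Δλ/2)=0.6216623060; c=2·atan2(√a, √(1-a))=1.816588342; dist=6371·c=11573.484 ≈ 11573.5 km; running total=14738.8 km
Leg 2 bearing: y=sinΔλ·cosφ2=-0.09399421, x=cosφ1·sinφ2-sinφ1·cosφ2·cosΔλ=-0.96537983; θ=atan2(y, x)=-174.4389° <0 so +360° → 185.5611° ≈ 185.6°
Leg 3: φ1=-1.1354222, φ2=-0.1795228, Δφ=0.9558994, Δλ=4.4140407 rad; a=sin²(Δφ/2)+cosφ1·cosφ2·sin²(Δλ/2)=0.4800374747; c=2·atan2(√a, √(1-a))=1.530860662; dist=6371·c=9753.113 ≈ 9753.1 km; running total=24491.9 km
Leg 3 bearing: y=sinΔλ·cosφ2=-0.94046226, x=cosφ1·sinφ2-sinφ1·cosφ2·cosΔλ=-0.33754514; θ=atan2(y, x)=-109.7438° <0 so +360° → 250.2562° ≈ 250.3°
Leg 4: φ1=-0.1795228, φ2=0.1363434, Δφ=0.3158662, Δλ=-4.8931510 rad; a=sin²(Δφ/2)+cosφ1·cosφ2·sin²(Δλ/2)=0.4245108725; c=2·atan2(√a, √(1-a))=1.419238530; dist=6371·c=9041.969 ≈ 9042.0 km; running total=33533.9 km
Leg 4 bearing: y=sinΔλ·cosφ2=0.97457782, x=cosφ1·sinφ2-sinφ1·cosφ2·cosΔλ=0.16554043; θ=atan2(y, x)=80.3598° ≈ 80.4°
Leg 5: φ1=0.1363434, φ2=-0.8759982, Δφ=-1.0123416, Δλ=2.7443365 rad; a=sin²(Δφ/2)+cosφ1·cosφ2·sin²(Δλ/2)=0.8446533382; c=2·atan2(√a, √(1-a))=2.331327935; dist=6371·c=14852.890 ≈ 14852.9 km; running total=48386.8 km
Leg 5 bearing: y=sinΔλ·cosφ2=0.24769848, x=cosφ1·sinφ2-sinφ1·cosφ2·cosΔλ=-0.68080964; θ=atan2(y, x)=160.0071° ≈ 160.0°
Leg 6: φ1=-0.8759982, φ2=-0.5917085, Δφ=0.2842897, Δλ=1.8779324 rad; a=sin²(Δφ/2)+cosφ1·cosφ2·sin²(Δλ/2)=0.3660881706; c=2·atan2(√a, √(1-a))=1.299662869; dist=6371·c=8280.152 ≈ 8280.2 km; running total=56667.0 km
Leg 6 bearing: y=sinΔλ·cosφ2=0.79114821, x=cosφ1·sinφ2-sinφ1·cosφ2·cosΔλ=-0.54986817; θ=atan2(y, x)=124.8003° ≈ 124.8°
Leg 7: φ1=-0.5917085, φ2=-0.6532523, Δφ=-0.0615438, Δλ=-0.1630434 rad; a=sin²(Δφ/2)+cosφ1·cosφ2·sin²(Δλ/2)=0.0053171800; c=2·atan2(√a, √(1-a))=0.145967543; dist=6371·c=929.959 ≈ 930.0 km; running total=57597.0 km
Leg 7 bearing: y=sinΔλ·cosφ2=-0.12890175, x=cosφ1·sinφ2-sinφ1·cosφ2·cosΔλ=-0.06737929; θ=atan2(y, x)=-117.5969° <0 so +360° → 242.4031° ≈ 242.4°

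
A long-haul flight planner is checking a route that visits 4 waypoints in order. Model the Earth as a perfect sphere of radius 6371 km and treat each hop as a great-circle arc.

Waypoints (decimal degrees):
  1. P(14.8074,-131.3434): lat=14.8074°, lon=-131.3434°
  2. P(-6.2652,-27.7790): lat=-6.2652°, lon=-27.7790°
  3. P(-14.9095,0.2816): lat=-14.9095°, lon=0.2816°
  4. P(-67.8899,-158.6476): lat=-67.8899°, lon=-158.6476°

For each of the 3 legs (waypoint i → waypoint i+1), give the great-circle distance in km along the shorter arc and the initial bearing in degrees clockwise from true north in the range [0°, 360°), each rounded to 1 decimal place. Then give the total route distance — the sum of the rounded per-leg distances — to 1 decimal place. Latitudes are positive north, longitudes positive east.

Leg 1: φ1=0.2584379, φ2=-0.1093484, Δφ=-0.3677863, Δλ=1.8075398 rad; a=sin²(Δφ/2)+cosφ1·cosφ2·sin²(Δλ/2)=0.6266427627; c=2·atan2(√a, √(1-a))=1.826871352; dist=6371·c=11638.997 ≈ 11639.0 km; running total=11639.0 km
Leg 1 bearing: y=sinΔλ·cosφ2=0.96630093, x=cosφ1·sinφ2-sinφ1·cosφ2·cosΔλ=-0.04592334; θ=atan2(y, x)=92.7209° ≈ 92.7°
Leg 2: φ1=-0.1093484, φ2=-0.2602199, Δφ=-0.1508715, Δλ=0.4897499 rad; a=sin²(Δφ/2)+cosφ1·cosφ2·sin²(Δλ/2)=0.0621365279; c=2·atan2(√a, √(1-a))=0.503856897; dist=6371·c=3210.072 ≈ 3210.1 km; running total=14849.1 km
Leg 2 bearing: y=sinΔλ·cosφ2=0.45456824, x=cosφ1·sinφ2-sinφ1·cosφ2·cosΔλ=-0.16269614; θ=atan2(y, x)=109.6930° ≈ 109.7°
Leg 3: φ1=-0.2602199, φ2=-1.1849023, Δφ=-0.9246824, Δλ=-2.7738378 rad; a=sin²(Δφ/2)+cosφ1·cosφ2·sin²(Δλ/2)=0.5505122215; c=2·atan2(√a, √(1-a))=1.671993405; dist=6371·c=10652.270 ≈ 10652.3 km; running total=25501.4 km
Leg 3 bearing: y=sinΔλ·cosφ2=-0.13531935, x=cosφ1·sinφ2-sinφ1·cosφ2·cosΔλ=-0.98563824; θ=atan2(y, x)=-172.1827° <0 so +360° → 187.8173° ≈ 187.8°

Leg 1: dist=11639.0 km, bearing=92.7°
Leg 2: dist=3210.1 km, bearing=109.7°
Leg 3: dist=10652.3 km, bearing=187.8°
Total: 25501.4 km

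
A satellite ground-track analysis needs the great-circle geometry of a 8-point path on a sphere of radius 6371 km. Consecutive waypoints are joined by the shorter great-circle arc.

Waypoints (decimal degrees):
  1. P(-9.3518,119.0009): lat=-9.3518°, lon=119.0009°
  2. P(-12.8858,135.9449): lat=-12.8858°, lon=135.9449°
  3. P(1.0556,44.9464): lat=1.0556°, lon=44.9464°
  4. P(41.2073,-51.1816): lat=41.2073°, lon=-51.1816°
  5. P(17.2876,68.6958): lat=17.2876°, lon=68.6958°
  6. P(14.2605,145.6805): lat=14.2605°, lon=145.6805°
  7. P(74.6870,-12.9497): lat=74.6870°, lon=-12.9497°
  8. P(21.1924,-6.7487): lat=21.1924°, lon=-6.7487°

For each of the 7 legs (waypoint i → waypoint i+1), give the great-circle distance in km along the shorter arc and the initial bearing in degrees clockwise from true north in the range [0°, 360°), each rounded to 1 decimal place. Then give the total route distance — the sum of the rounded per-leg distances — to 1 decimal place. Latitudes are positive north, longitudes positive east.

Leg 1: φ1=-0.1632197, φ2=-0.2248996, Δφ=-0.0616799, Δλ=0.2957286 rad; a=sin²(Δφ/2)+cosφ1·cosφ2·sin²(Δλ/2)=0.0218279542; c=2·atan2(√a, √(1-a))=0.296571403; dist=6371·c=1889.456 ≈ 1889.5 km; running total=1889.5 km
Leg 1 bearing: y=sinΔλ·cosφ2=0.28409749, x=cosφ1·sinφ2-sinφ1·cosφ2·cosΔλ=-0.06851713; θ=atan2(y, x)=103.5594° ≈ 103.6°
Leg 2: φ1=-0.2248996, φ2=0.0184237, Δφ=0.2433233, Δλ=-1.5882234 rad; a=sin²(Δφ/2)+cosφ1·cosφ2·sin²(Δλ/2)=0.5105464514; c=2·atan2(√a, √(1-a))=1.591890794; dist=6371·c=10141.936 ≈ 10141.9 km; running total=12031.4 km
Leg 2 bearing: y=sinΔλ·cosφ2=-0.99967847, x=cosφ1·sinφ2-sinφ1·cosφ2·cosΔλ=0.01407317; θ=atan2(y, x)=-89.1935° <0 so +360° → 270.8065° ≈ 270.8°
Leg 3: φ1=0.0184237, φ2=0.7192031, Δφ=0.7007794, Δλ=-1.6777501 rad; a=sin²(Δφ/2)+cosφ1·cosφ2·sin²(Δλ/2)=0.5340805583; c=2·atan2(√a, √(1-a))=1.639010333; dist=6371·c=10442.135 ≈ 10442.1 km; running total=22473.5 km
Leg 3 bearing: y=sinΔλ·cosφ2=-0.74803208, x=cosφ1·sinφ2-sinφ1·cosφ2·cosΔλ=0.66015306; θ=atan2(y, x)=-48.5710° <0 so +360° → 311.4290° ≈ 311.4°
Leg 4: φ1=0.7192031, φ2=0.3017255, Δφ=-0.4174775, Δλ=2.0922553 rad; a=sin²(Δφ/2)+cosφ1·cosφ2·sin²(Δλ/2)=0.5810351043; c=2·atan2(√a, √(1-a))=1.733584565; dist=6371·c=11044.667 ≈ 11044.7 km; running total=33518.2 km
Leg 4 bearing: y=sinΔλ·cosφ2=0.82792248, x=cosφ1·sinφ2-sinφ1·cosφ2·cosΔλ=0.53691490; θ=atan2(y, x)=57.0362° ≈ 57.0°
Leg 5: φ1=0.3017255, φ2=0.2488927, Δφ=-0.0528329, Δλ=1.3436365 rad; a=sin²(Δφ/2)+cosφ1·cosφ2·sin²(Δλ/2)=0.3591935675; c=2·atan2(√a, √(1-a))=1.285321737; dist=6371·c=8188.785 ≈ 8188.8 km; running total=41707.0 km
Leg 5 bearing: y=sinΔλ·cosφ2=0.94428736, x=cosφ1·sinφ2-sinφ1·cosφ2·cosΔλ=0.17033958; θ=atan2(y, x)=79.7744° ≈ 79.8°
Leg 6: φ1=0.2488927, φ2=1.3035341, Δφ=1.0546414, Δλ=-2.7686193 rad; a=sin²(Δφ/2)+cosφ1·cosφ2·sin²(Δλ/2)=0.5003856014; c=2·atan2(√a, √(1-a))=1.571567530; dist=6371·c=10012.457 ≈ 10012.5 km; running total=51719.5 km
Leg 6 bearing: y=sinΔλ·cosφ2=-0.09623138, x=cosφ1·sinφ2-sinφ1·cosφ2·cosΔλ=0.99535869; θ=atan2(y, x)=-5.5222° <0 so +360° → 354.4778° ≈ 354.5°
Leg 7: φ1=1.3035341, φ2=0.3698772, Δφ=-0.9336569, Δλ=0.1082279 rad; a=sin²(Δφ/2)+cosφ1·cosφ2·sin²(Δλ/2)=0.2032710686; c=2·atan2(√a, √(1-a))=0.935448054; dist=6371·c=5959.740 ≈ 5959.7 km; running total=57679.2 km
Leg 7 bearing: y=sinΔλ·cosφ2=0.10071173, x=cosφ1·sinφ2-sinφ1·cosφ2·cosΔλ=-0.79853924; θ=atan2(y, x)=172.8118° ≈ 172.8°

Leg 1: dist=1889.5 km, bearing=103.6°
Leg 2: dist=10141.9 km, bearing=270.8°
Leg 3: dist=10442.1 km, bearing=311.4°
Leg 4: dist=11044.7 km, bearing=57.0°
Leg 5: dist=8188.8 km, bearing=79.8°
Leg 6: dist=10012.5 km, bearing=354.5°
Leg 7: dist=5959.7 km, bearing=172.8°
Total: 57679.2 km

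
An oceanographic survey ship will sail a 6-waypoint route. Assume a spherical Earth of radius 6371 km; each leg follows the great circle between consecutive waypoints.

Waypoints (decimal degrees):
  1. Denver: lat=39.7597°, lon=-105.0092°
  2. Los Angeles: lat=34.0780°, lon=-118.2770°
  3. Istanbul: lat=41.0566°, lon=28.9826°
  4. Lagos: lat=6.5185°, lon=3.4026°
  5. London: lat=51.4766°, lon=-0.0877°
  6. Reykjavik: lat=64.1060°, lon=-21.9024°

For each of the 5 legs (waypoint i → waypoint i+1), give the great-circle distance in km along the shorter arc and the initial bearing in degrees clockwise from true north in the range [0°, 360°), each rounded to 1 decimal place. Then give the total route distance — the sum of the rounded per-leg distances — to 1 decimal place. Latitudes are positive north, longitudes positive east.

Leg 1: φ1=0.6939377, φ2=0.5947733, Δφ=-0.0991644, Δλ=-0.2315668 rad; a=sin²(Δφ/2)+cosφ1·cosφ2·sin²(Δλ/2)=0.0109540853; c=2·atan2(√a, √(1-a))=0.209707587; dist=6371·c=1336.047 ≈ 1336.0 km; running total=1336.0 km
Leg 1 bearing: y=sinΔλ·cosφ2=-0.19009154, x=cosφ1·sinφ2-sinφ1·cosφ2·cosΔλ=-0.08486213; θ=atan2(y, x)=-114.0573° <0 so +360° → 245.9427° ≈ 245.9°
Leg 2: φ1=0.5947733, φ2=0.7165728, Δφ=0.1217995, Δλ=2.5701649 rad; a=sin²(Δφ/2)+cosφ1·cosφ2·sin²(Δλ/2)=0.5786617235; c=2·atan2(√a, √(1-a))=1.728776087; dist=6371·c=11014.032 ≈ 11014.0 km; running total=12350.0 km
Leg 2 bearing: y=sinΔλ·cosφ2=0.40782155, x=cosφ1·sinφ2-sinφ1·cosφ2·cosΔλ=0.89940587; θ=atan2(y, x)=24.3912° ≈ 24.4°
Leg 3: φ1=0.7165728, φ2=0.1137693, Δφ=-0.6028036, Δλ=-0.4464552 rad; a=sin²(Δφ/2)+cosφ1·cosφ2·sin²(Δλ/2)=0.1248417039; c=2·atan2(√a, √(1-a))=0.722255476; dist=6371·c=4601.490 ≈ 4601.5 km; running total=16951.5 km
Leg 3 bearing: y=sinΔλ·cosφ2=-0.42897963, x=cosφ1·sinφ2-sinφ1·cosφ2·cosΔλ=-0.50299253; θ=atan2(y, x)=-139.5406° <0 so +360° → 220.4594° ≈ 220.5°
Leg 4: φ1=0.1137693, φ2=0.8984362, Δφ=0.7846669, Δλ=-0.0609172 rad; a=sin²(Δφ/2)+cosφ1·cosφ2·sin²(Δλ/2)=0.1467620601; c=2·atan2(√a, √(1-a))=0.786289995; dist=6371·c=5009.454 ≈ 5009.5 km; running total=21961.0 km
Leg 4 bearing: y=sinΔλ·cosφ2=-0.03791787, x=cosφ1·sinφ2-sinφ1·cosφ2·cosΔλ=0.70672064; θ=atan2(y, x)=-3.0712° <0 so +360° → 356.9288° ≈ 356.9°
Leg 5: φ1=0.8984362, φ2=1.1188608, Δφ=0.2204246, Δλ=-0.3807383 rad; a=sin²(Δφ/2)+cosφ1·cosφ2·sin²(Δλ/2)=0.0218364124; c=2·atan2(√a, √(1-a))=0.296629283; dist=6371·c=1889.825 ≈ 1889.8 km; running total=23850.8 km
Leg 5 bearing: y=sinΔλ·cosφ2=-0.16228318, x=cosφ1·sinφ2-sinφ1·cosφ2·cosΔλ=0.24311007; θ=atan2(y, x)=-33.7243° <0 so +360° → 326.2757° ≈ 326.3°

Leg 1: dist=1336.0 km, bearing=245.9°
Leg 2: dist=11014.0 km, bearing=24.4°
Leg 3: dist=4601.5 km, bearing=220.5°
Leg 4: dist=5009.5 km, bearing=356.9°
Leg 5: dist=1889.8 km, bearing=326.3°
Total: 23850.8 km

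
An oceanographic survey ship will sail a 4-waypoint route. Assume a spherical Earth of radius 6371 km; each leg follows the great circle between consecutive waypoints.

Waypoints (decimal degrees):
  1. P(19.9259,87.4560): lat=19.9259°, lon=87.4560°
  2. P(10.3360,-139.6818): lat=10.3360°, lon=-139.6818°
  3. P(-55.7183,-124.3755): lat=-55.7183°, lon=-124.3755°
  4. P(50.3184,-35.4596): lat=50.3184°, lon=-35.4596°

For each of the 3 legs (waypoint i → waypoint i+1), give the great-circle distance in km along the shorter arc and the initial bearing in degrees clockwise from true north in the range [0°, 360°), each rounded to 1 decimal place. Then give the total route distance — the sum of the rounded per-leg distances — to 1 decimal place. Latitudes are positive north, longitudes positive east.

Leg 1: dist=13856.0 km, bearing=61.2°
Leg 2: dist=7481.3 km, bearing=170.7°
Leg 3: dist=14342.4 km, bearing=55.2°
Total: 35679.7 km

Leg 1: φ1=0.3477726, φ2=0.1803972, Δφ=-0.1673753, Δλ=-3.9643025 rad; a=sin²(Δφ/2)+cosφ1·cosφ2·sin²(Δλ/2)=0.7839947260; c=2·atan2(√a, √(1-a))=2.174857273; dist=6371·c=13856.016 ≈ 13856.0 km; running total=13856.0 km
Leg 1 bearing: y=sinΔλ·cosφ2=0.72109721, x=cosφ1·sinφ2-sinφ1·cosφ2·cosΔλ=0.39674526; θ=atan2(y, x)=61.1806° ≈ 61.2°
Leg 2: φ1=0.1803972, φ2=-0.9724678, Δφ=-1.1528650, Δλ=0.2671453 rad; a=sin²(Δφ/2)+cosφ1·cosφ2·sin²(Δλ/2)=0.3068924540; c=2·atan2(√a, √(1-a))=1.174271564; dist=6371·c=7481.284 ≈ 7481.3 km; running total=21337.3 km
Leg 2 bearing: y=sinΔλ·cosφ2=0.14868944, x=cosφ1·sinφ2-sinφ1·cosφ2·cosΔλ=-0.91034573; θ=atan2(y, x)=170.7236° ≈ 170.7°
Leg 3: φ1=-0.9724678, φ2=0.8782218, Δφ=1.8506895, Δλ=1.5518752 rad; a=sin²(Δφ/2)+cosφ1·cosφ2·sin²(Δλ/2)=0.8145514582; c=2·atan2(√a, √(1-a))=2.251194929; dist=6371·c=14342.363 ≈ 14342.4 km; running total=35679.7 km
Leg 3 bearing: y=sinΔλ·cosφ2=0.63840640, x=cosφ1·sinφ2-sinφ1·cosφ2·cosΔλ=0.44347129; θ=atan2(y, x)=55.2141° ≈ 55.2°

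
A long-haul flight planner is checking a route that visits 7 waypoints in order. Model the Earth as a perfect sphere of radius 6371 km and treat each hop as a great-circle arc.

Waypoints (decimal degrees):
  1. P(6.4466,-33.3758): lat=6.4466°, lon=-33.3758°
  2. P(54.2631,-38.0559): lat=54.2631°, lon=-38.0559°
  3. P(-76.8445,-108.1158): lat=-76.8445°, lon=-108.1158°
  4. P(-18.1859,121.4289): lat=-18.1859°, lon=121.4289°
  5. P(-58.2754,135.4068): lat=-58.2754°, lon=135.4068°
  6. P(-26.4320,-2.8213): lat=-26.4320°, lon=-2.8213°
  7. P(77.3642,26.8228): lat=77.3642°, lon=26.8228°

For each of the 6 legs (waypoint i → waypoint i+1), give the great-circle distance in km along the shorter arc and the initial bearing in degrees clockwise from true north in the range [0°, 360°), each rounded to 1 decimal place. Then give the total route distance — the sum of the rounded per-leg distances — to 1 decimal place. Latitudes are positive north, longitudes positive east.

Leg 1: φ1=0.1125144, φ2=0.9470698, Δφ=0.8345554, Δλ=-0.0816832 rad; a=sin²(Δφ/2)+cosφ1·cosφ2·sin²(Δλ/2)=0.1652139282; c=2·atan2(√a, √(1-a))=0.837163735; dist=6371·c=5333.570 ≈ 5333.6 km; running total=5333.6 km
Leg 1 bearing: y=sinΔλ·cosφ2=-0.04765516, x=cosφ1·sinφ2-sinφ1·cosφ2·cosΔλ=0.74121666; θ=atan2(y, x)=-3.6787° <0 so +360° → 356.3213° ≈ 356.3°
Leg 2: φ1=0.9470698, φ2=-1.3411895, Δφ=-2.2882593, Δλ=-1.2227759 rad; a=sin²(Δφ/2)+cosφ1·cosφ2·sin²(Δλ/2)=0.8725354922; c=2·atan2(√a, √(1-a))=2.411437587; dist=6371·c=15363.269 ≈ 15363.3 km; running total=20696.9 km
Leg 2 bearing: y=sinΔλ·cosφ2=-0.21395028, x=cosφ1·sinφ2-sinφ1·cosφ2·cosΔλ=-0.63173927; θ=atan2(y, x)=-161.2904° <0 so +360° → 198.7096° ≈ 198.7°
Leg 3: φ1=-1.3411895, φ2=-0.3174038, Δφ=1.0237857, Δλ=4.0063108 rad; a=sin²(Δφ/2)+cosφ1·cosφ2·sin²(Δλ/2)=0.4181944651; c=2·atan2(√a, √(1-a))=1.406446382; dist=6371·c=8960.470 ≈ 8960.5 km; running total=29657.4 km
Leg 3 bearing: y=sinΔλ·cosφ2=-0.72290399, x=cosφ1·sinφ2-sinφ1·cosφ2·cosΔλ=-0.67129818; θ=atan2(y, x)=-132.8802° <0 so +360° → 227.1198° ≈ 227.1°
Leg 4: φ1=-0.3174038, φ2=-1.0170976, Δφ=-0.6996938, Δλ=0.2439604 rad; a=sin²(Δφ/2)+cosφ1·cosφ2·sin²(Δλ/2)=0.1248766880; c=2·atan2(√a, √(1-a))=0.722361309; dist=6371·c=4602.164 ≈ 4602.2 km; running total=34259.6 km
Leg 4 bearing: y=sinΔλ·cosφ2=0.12701465, x=cosφ1·sinφ2-sinφ1·cosφ2·cosΔλ=-0.64884303; θ=atan2(y, x)=168.9241° ≈ 168.9°
Leg 5: φ1=-1.0170976, φ2=-0.4613254, Δφ=0.5557722, Δλ=-2.4125355 rad; a=sin²(Δφ/2)+cosφ1·cosφ2·sin²(Δλ/2)=0.4862743751; c=2·atan2(√a, √(1-a))=1.543341628; dist=6371·c=9832.630 ≈ 9832.6 km; running total=44092.2 km
Leg 5 bearing: y=sinΔλ·cosφ2=-0.59652790, x=cosφ1·sinφ2-sinφ1·cosφ2·cosΔλ=-0.80212274; θ=atan2(y, x)=-143.3623° <0 so +360° → 216.6377° ≈ 216.6°
Leg 6: φ1=-0.4613254, φ2=1.3502600, Δφ=1.8115854, Δλ=0.5173871 rad; a=sin²(Δφ/2)+cosφ1·cosφ2·sin²(Δλ/2)=0.6320537957; c=2·atan2(√a, √(1-a))=1.838074870; dist=6371·c=11710.375 ≈ 11710.4 km; running total=55802.6 km
Leg 6 bearing: y=sinΔλ·cosφ2=0.10819762, x=cosφ1·sinφ2-sinφ1·cosφ2·cosΔλ=0.95840516; θ=atan2(y, x)=6.4410° ≈ 6.4°

Leg 1: dist=5333.6 km, bearing=356.3°
Leg 2: dist=15363.3 km, bearing=198.7°
Leg 3: dist=8960.5 km, bearing=227.1°
Leg 4: dist=4602.2 km, bearing=168.9°
Leg 5: dist=9832.6 km, bearing=216.6°
Leg 6: dist=11710.4 km, bearing=6.4°
Total: 55802.6 km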